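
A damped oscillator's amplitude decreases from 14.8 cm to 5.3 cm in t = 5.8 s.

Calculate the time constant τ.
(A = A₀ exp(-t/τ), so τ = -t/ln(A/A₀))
A/A₀ = 5.3/14.8 = 0.3581; ln(A/A₀) = -1.027
τ = −t/ln(A/A₀) = −5.8/-1.027 = 5.648 s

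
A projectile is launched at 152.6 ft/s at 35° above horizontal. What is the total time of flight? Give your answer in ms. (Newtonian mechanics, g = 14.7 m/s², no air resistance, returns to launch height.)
T = 2v₀sin(θ)/g (with unit conversion) = 3630.0 ms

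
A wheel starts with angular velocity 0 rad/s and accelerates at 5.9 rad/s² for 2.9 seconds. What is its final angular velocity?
ω = ω₀ + αt = 0 + 5.9 × 2.9 = 17.11 rad/s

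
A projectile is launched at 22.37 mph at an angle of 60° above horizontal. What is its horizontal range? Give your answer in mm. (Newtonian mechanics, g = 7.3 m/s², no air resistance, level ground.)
R = v₀² sin(2θ) / g (with unit conversion) = 11860.0 mm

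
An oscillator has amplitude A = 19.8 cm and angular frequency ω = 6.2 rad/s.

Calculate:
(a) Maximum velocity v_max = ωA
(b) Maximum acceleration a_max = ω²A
v_max = ωA = 6.2×0.198 = 1.228 m/s
a_max = ω²A = 6.2²×0.198 = 7.611 m/s²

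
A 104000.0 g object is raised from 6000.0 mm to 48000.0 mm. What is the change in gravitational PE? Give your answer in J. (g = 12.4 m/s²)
ΔPE = mg(h₂ − h₁) = 104 kg × 12.4 m/s² × (48 − 6) m = 5.416e+04 J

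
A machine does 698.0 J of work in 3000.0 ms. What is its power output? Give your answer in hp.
P = W/t = 698 J / 3 s = 232.7 W = 0.312 hp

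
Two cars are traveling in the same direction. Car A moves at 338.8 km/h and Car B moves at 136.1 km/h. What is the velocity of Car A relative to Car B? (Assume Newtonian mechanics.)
v_rel = v_A - v_B = 338.8 - 136.1 = 202.7 km/h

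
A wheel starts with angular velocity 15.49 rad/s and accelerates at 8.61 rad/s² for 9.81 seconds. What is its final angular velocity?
ω = ω₀ + αt = 15.49 + 8.61 × 9.81 = 99.95 rad/s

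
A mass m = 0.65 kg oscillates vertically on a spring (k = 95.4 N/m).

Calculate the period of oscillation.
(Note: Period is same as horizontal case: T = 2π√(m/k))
T = 2π√(m/k) = 2π√(0.65/95.4) = 0.5186 s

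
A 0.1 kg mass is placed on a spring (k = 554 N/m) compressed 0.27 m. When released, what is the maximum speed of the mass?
½kx² = ½mv² → v = x√(k/m) = 0.27×√(554/0.1) = 20.1 m/s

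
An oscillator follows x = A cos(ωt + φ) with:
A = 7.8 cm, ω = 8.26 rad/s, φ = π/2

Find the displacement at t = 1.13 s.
x = A cos(ωt + φ) = 7.8×cos(8.26×1.13 + π/2) = -0.7086 cm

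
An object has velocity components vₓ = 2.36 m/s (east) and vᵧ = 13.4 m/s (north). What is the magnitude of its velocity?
|v| = √(vₓ² + vᵧ²) = √(2.36² + 13.4²) = √(185.13) = 13.61 m/s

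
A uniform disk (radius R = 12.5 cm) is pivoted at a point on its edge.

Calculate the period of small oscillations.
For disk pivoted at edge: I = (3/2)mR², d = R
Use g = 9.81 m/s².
I/m = (3/2)R² = 0.02344 m²; d = R = 0.125 m
T = 2π√((3/2)R²/(gR)) = 2π√(3R/(2g)) = 0.8687 s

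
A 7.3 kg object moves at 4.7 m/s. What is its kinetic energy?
KE = ½mv² = ½×7.3×4.7² = 80.6285 J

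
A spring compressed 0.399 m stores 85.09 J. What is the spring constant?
PE = ½kx² → k = 2PE/x² = 2×85.09/0.399² = 1069.0 N/m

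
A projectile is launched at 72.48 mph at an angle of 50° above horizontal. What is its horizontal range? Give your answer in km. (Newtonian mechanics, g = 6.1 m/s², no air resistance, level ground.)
R = v₀² sin(2θ) / g (with unit conversion) = 0.1695 km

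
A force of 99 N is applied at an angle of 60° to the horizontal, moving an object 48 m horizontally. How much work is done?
W = Fd cosθ = 99×48×cos(60°) = 2376.0 J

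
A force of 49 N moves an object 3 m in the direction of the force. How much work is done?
W = Fd = 49×3 = 147.0 J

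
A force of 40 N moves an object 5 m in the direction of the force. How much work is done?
W = Fd = 40×5 = 200.0 J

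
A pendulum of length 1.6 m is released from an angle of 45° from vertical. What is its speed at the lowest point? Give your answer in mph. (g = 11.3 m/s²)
h = L(1 − cosθ) = 1.6×(1 − cos45°) = 0.4686 m
v = √(2gh) = √(2×11.3×0.4686) = 3.254 m/s = 7.28 mph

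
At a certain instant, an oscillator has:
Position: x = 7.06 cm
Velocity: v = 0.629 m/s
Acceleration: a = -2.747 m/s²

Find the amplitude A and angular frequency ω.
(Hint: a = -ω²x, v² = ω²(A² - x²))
a = −ω²x → ω = √(|a|/x) = √(2.747/0.0706) = 6.238 rad/s
v² = ω²(A² − x²) → A = √(x² + v²/ω²) = √(0.0706² + 0.629²/6.238²) = 0.1231 m = 12.31 cm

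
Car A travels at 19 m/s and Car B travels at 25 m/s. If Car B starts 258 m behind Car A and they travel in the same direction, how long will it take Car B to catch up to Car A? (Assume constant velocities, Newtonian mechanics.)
Relative speed: v_rel = 25 - 19 = 6 m/s
Time to catch: t = d₀/v_rel = 258/6 = 43.0 s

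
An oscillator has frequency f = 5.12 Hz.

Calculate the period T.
T = 1/f = 1/5.12 = 0.1953 s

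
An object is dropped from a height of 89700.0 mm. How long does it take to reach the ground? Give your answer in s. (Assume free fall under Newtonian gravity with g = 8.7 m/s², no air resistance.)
t = √(2h/g) (with unit conversion) = 4.541 s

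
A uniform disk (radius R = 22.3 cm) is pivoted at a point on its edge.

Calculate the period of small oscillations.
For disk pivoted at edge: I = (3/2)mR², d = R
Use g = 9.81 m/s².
I/m = (3/2)R² = 0.07459 m²; d = R = 0.223 m
T = 2π√((3/2)R²/(gR)) = 2π√(3R/(2g)) = 1.16 s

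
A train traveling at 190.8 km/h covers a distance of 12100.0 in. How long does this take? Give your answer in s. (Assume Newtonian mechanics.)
t = d/v (with unit conversion) = 5.799 s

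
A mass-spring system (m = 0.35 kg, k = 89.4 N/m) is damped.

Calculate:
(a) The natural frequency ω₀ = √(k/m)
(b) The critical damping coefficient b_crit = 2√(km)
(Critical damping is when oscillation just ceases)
ω₀ = √(k/m) = √(89.4/0.35) = 15.98 rad/s
b_crit = 2√(km) = 2√(89.4×0.35) = 11.19 kg/s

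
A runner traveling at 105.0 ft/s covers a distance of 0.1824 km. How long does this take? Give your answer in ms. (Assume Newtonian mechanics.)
t = d/v (with unit conversion) = 5699.0 ms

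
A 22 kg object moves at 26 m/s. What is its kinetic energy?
KE = ½mv² = ½×22×26² = 7436.0 J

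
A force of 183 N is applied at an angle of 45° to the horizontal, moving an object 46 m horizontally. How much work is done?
W = Fd cosθ = 183×46×cos(45°) = 5952.4 J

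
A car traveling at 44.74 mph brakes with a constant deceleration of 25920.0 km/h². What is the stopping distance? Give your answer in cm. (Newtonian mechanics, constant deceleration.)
d = v₀² / (2a) (with unit conversion) = 10000.0 cm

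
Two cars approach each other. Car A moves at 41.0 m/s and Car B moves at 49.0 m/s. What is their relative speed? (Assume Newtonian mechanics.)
v_rel = v_A + v_B = 41.0 + 49.0 = 90.0 m/s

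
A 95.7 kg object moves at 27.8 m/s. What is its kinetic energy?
KE = ½mv² = ½×95.7×27.8² = 36980.39 J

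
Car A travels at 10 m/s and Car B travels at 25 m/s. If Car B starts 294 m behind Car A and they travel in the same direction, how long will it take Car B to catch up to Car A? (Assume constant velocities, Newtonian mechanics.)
Relative speed: v_rel = 25 - 10 = 15 m/s
Time to catch: t = d₀/v_rel = 294/15 = 19.6 s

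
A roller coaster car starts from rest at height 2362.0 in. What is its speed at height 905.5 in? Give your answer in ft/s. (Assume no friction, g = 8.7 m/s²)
mgh₁ = ½mv₂² + mgh₂ → v₂ = √(2g(h₁−h₂)) = √(2×8.7×(59.99−23)) = 25.37 m/s = 83.24 ft/s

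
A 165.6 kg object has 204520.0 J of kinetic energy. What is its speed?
KE = ½mv² → v = √(2KE/m) = √(2×204520.0/165.6) = 49.7 m/s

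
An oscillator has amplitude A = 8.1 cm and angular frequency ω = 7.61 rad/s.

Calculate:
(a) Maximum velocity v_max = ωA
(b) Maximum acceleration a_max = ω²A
v_max = ωA = 7.61×0.081 = 0.6164 m/s
a_max = ω²A = 7.61²×0.081 = 4.691 m/s²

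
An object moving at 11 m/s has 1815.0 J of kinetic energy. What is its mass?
KE = ½mv² → m = 2KE/v² = 2×1815.0/11² = 30.0 kg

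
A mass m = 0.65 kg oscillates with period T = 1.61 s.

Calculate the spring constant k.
T = 2π√(m/k) → k = m(2π/T)² = 0.65×(2π/1.61)² = 9.9 N/m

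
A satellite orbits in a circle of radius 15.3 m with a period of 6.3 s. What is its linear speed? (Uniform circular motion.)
v = 2πr/T = 2π×15.3/6.3 = 15.26 m/s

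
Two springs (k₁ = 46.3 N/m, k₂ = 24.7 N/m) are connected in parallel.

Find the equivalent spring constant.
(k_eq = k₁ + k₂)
k_eq = k₁ + k₂ = 46.3 + 24.7 = 71 N/m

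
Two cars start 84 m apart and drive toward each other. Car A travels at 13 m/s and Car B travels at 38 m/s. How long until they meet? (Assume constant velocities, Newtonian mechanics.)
Combined speed: v_combined = 13 + 38 = 51 m/s
Time to meet: t = d/51 = 84/51 = 1.65 s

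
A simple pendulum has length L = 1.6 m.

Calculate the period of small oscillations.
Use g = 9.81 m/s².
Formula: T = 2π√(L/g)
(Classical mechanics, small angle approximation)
T = 2π√(L/g) = 2π√(1.6/9.81) = 2.537 s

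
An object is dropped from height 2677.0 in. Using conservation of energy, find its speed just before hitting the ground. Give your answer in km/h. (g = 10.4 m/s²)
mgh = ½mv² → v = √(2gh) = √(2×10.4×68) = 37.61 m/s = 135.4 km/h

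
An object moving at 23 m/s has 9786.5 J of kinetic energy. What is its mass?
KE = ½mv² → m = 2KE/v² = 2×9786.5/23² = 37.0 kg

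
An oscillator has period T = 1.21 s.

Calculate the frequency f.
f = 1/T = 1/1.21 = 0.8264 Hz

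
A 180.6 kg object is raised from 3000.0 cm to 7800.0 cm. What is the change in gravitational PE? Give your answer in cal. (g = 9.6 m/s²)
ΔPE = mg(h₂ − h₁) = 180.6 kg × 9.6 m/s² × (78 − 30) m = 8.322e+04 J = 19890.0 cal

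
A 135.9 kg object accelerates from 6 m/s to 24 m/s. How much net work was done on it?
W_net = ΔKE = ½m(v₂² − v₁²) = ½×135.9×(24² − 6²) = 36693.0 J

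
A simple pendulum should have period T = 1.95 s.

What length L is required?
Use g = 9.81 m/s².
T = 2π√(L/g) → L = g(T/2π)² = 9.81×(1.95/2π)² = 0.9449 m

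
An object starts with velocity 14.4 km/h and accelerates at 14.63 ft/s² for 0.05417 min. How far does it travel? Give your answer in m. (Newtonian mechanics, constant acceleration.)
d = v₀t + ½at² (with unit conversion) = 36.55 m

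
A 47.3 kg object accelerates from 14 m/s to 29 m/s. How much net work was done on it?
W_net = ΔKE = ½m(v₂² − v₁²) = ½×47.3×(29² − 14²) = 15254.25 J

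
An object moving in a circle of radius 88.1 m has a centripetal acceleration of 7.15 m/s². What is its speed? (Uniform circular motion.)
v = √(a_c × r) = √(7.15 × 88.1) = 25.1 m/s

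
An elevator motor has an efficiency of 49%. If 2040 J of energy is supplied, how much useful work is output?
W_out = η × W_in = 0.49 × 2040 = 999.6 J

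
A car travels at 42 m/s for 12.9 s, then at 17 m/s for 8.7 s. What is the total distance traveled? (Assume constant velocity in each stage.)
d₁ = v₁t₁ = 42 × 12.9 = 541.8 m
d₂ = v₂t₂ = 17 × 8.7 = 147.9 m
d_total = 541.8 + 147.9 = 689.7 m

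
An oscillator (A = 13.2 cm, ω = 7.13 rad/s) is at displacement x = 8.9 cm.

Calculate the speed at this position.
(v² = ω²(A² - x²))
v = ω√(A² − x²) = 7.13×√(0.132² − 0.089²) = 0.6951 m/s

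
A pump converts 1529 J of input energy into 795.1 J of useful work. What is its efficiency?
η = W_out/W_in = 795.1/1529 = 0.52 = 52.0%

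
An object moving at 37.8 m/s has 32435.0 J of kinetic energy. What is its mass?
KE = ½mv² → m = 2KE/v² = 2×32435.0/37.8² = 45.4 kg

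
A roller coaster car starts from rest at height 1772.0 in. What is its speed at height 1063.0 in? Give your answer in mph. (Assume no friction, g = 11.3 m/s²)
mgh₁ = ½mv₂² + mgh₂ → v₂ = √(2g(h₁−h₂)) = √(2×11.3×(45.01−27)) = 20.17 m/s = 45.13 mph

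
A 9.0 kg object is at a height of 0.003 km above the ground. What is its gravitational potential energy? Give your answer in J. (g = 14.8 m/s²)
PE = mgh = 9 kg × 14.8 m/s² × 3 m = 399.6 J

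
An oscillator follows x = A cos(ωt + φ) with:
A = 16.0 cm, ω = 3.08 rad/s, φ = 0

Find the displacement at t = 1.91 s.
x = A cos(ωt + φ) = 16.0×cos(3.08×1.91 + 0) = 14.73 cm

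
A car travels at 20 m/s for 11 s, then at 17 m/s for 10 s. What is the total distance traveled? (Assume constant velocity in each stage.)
d₁ = v₁t₁ = 20 × 11 = 220 m
d₂ = v₂t₂ = 17 × 10 = 170 m
d_total = 220 + 170 = 390 m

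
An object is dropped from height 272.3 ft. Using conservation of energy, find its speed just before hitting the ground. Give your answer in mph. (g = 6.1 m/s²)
mgh = ½mv² → v = √(2gh) = √(2×6.1×83) = 31.82 m/s = 71.18 mph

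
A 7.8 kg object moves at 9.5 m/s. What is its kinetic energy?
KE = ½mv² = ½×7.8×9.5² = 351.975 J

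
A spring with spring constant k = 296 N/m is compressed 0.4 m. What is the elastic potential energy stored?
PE = ½kx² = ½×296×0.4² = 23.68 J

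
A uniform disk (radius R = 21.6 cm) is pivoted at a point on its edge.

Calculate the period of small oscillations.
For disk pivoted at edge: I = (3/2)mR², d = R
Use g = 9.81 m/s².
I/m = (3/2)R² = 0.06998 m²; d = R = 0.216 m
T = 2π√((3/2)R²/(gR)) = 2π√(3R/(2g)) = 1.142 s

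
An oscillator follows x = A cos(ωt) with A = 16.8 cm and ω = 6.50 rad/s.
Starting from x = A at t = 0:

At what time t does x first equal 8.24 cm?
cos(ωt) = x/A = 8.24/16.8 = 0.4905
ωt = arccos(0.4905) = 1.058 rad
t = 1.058/6.5 = 0.1628 s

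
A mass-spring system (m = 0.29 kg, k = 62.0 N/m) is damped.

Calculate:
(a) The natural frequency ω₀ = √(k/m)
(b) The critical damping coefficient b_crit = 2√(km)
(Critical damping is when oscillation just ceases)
ω₀ = √(k/m) = √(62.0/0.29) = 14.62 rad/s
b_crit = 2√(km) = 2√(62.0×0.29) = 8.481 kg/s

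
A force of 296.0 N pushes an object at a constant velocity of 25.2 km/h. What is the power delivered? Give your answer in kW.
P = Fv = 296 N × 7 m/s = 2072 W = 2.072 kW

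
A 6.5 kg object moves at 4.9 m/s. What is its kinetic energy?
KE = ½mv² = ½×6.5×4.9² = 78.0325 J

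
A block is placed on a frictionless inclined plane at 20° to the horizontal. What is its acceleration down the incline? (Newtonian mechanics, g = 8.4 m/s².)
a = g sin(θ) = 8.4 × sin(20°) = 8.4 × 0.342 = 2.87 m/s²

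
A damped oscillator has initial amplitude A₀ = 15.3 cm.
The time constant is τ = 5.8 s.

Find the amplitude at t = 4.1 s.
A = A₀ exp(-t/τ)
A = A₀ exp(−t/τ) = 15.3×exp(−4.1/5.8) = 7.546 cm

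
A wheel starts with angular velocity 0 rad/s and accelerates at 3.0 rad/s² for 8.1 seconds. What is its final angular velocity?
ω = ω₀ + αt = 0 + 3.0 × 8.1 = 24.3 rad/s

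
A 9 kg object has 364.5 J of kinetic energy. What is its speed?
KE = ½mv² → v = √(2KE/m) = √(2×364.5/9) = 9.0 m/s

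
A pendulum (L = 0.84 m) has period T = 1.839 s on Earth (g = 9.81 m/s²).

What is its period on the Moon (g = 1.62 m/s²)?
T = 2π√(L/g), so T_moon/T_earth = √(g_earth/g_moon)
T_moon = 2π√(0.84/1.62) = 4.524 s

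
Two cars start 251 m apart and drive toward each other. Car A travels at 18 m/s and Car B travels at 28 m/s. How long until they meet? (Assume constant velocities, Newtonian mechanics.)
Combined speed: v_combined = 18 + 28 = 46 m/s
Time to meet: t = d/46 = 251/46 = 5.46 s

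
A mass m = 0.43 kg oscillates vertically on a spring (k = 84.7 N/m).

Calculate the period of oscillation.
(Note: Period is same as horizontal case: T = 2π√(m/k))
T = 2π√(m/k) = 2π√(0.43/84.7) = 0.4477 s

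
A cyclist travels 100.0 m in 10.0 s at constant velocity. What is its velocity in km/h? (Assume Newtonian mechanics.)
v = d/t (with unit conversion) = 36.0 km/h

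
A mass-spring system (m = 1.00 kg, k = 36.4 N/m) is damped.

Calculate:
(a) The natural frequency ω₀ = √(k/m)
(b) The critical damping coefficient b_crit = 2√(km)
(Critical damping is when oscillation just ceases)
ω₀ = √(k/m) = √(36.4/1.0) = 6.033 rad/s
b_crit = 2√(km) = 2√(36.4×1.0) = 12.07 kg/s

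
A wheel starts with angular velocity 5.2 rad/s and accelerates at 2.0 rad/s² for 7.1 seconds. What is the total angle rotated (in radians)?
θ = ω₀t + ½αt² = 5.2×7.1 + ½×2.0×7.1² = 87.33 rad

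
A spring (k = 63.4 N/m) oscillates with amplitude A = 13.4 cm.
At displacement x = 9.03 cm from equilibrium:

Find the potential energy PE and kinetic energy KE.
E_total = ½kA² = ½×63.4×(0.134)² = 0.5692 J
PE = ½kx² = ½×63.4×(0.0903)² = 0.2585 J
KE = E_total − PE = 0.3107 J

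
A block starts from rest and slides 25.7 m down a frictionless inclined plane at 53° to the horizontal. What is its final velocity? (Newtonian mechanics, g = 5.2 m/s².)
a = g sin(θ) = 5.2 × sin(53°) = 4.15 m/s²
v = √(2ad) = √(2 × 4.15 × 25.7) = 14.61 m/s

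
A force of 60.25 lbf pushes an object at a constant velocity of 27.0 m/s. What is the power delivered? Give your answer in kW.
P = Fv = 268 N × 27 m/s = 7236 W = 7.236 kW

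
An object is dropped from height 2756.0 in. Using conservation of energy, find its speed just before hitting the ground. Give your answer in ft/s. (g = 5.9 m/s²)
mgh = ½mv² → v = √(2gh) = √(2×5.9×70) = 28.74 m/s = 94.29 ft/s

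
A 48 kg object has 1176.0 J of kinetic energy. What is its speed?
KE = ½mv² → v = √(2KE/m) = √(2×1176.0/48) = 7.0 m/s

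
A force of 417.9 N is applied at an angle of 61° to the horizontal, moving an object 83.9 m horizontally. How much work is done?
W = Fd cosθ = 417.9×83.9×cos(61°) = 16998.0 J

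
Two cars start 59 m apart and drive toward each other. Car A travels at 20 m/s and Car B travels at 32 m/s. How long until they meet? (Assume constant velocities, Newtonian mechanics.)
Combined speed: v_combined = 20 + 32 = 52 m/s
Time to meet: t = d/52 = 59/52 = 1.13 s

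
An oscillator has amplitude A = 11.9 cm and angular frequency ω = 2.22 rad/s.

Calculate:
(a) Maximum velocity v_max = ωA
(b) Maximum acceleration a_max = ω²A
v_max = ωA = 2.22×0.119 = 0.2642 m/s
a_max = ω²A = 2.22²×0.119 = 0.5865 m/s²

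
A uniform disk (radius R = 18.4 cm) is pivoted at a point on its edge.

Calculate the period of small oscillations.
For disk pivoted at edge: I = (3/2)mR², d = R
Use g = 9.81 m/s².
I/m = (3/2)R² = 0.05078 m²; d = R = 0.184 m
T = 2π√((3/2)R²/(gR)) = 2π√(3R/(2g)) = 1.054 s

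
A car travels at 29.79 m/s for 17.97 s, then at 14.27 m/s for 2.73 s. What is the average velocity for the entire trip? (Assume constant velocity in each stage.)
d₁ = v₁t₁ = 29.79 × 17.97 = 535.326 m
d₂ = v₂t₂ = 14.27 × 2.73 = 38.9571 m
d_total = 574.28 m, t_total = 20.7 s
v_avg = d_total/t_total = 574.28/20.7 = 27.74 m/s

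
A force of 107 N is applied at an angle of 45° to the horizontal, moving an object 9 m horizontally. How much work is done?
W = Fd cosθ = 107×9×cos(45°) = 680.94 J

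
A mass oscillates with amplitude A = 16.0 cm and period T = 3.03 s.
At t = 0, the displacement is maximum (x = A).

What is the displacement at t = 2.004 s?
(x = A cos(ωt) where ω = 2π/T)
ω = 2π/T = 2π/3.03 = 2.074 rad/s
x = A cos(ωt) = 16.0×cos(2.074×2.004) = -8.455 cm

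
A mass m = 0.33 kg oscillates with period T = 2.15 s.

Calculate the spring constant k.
T = 2π√(m/k) → k = m(2π/T)² = 0.33×(2π/2.15)² = 2.818 N/m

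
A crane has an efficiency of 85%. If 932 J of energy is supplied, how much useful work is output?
W_out = η × W_in = 0.85 × 932 = 792.2 J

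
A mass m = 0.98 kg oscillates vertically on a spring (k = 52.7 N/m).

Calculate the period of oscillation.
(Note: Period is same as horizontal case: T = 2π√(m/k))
T = 2π√(m/k) = 2π√(0.98/52.7) = 0.8568 s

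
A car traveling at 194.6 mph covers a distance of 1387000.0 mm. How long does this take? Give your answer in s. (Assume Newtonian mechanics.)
t = d/v (with unit conversion) = 15.94 s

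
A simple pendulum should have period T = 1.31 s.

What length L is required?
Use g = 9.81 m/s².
T = 2π√(L/g) → L = g(T/2π)² = 9.81×(1.31/2π)² = 0.4264 m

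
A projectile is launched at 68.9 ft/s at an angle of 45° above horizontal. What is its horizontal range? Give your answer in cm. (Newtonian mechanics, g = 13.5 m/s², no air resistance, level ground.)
R = v₀² sin(2θ) / g (with unit conversion) = 3267.0 cm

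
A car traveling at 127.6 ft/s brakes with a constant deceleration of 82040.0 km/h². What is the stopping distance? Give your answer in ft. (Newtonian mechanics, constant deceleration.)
d = v₀² / (2a) (with unit conversion) = 392.0 ft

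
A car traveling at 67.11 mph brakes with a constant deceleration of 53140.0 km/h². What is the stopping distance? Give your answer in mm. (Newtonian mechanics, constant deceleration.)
d = v₀² / (2a) (with unit conversion) = 109800.0 mm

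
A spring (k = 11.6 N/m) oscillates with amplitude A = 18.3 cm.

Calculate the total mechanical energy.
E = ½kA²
E = ½kA² = ½×11.6×(0.183)² = 0.1942 J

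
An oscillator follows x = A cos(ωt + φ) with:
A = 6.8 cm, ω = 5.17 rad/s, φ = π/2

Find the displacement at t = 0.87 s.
x = A cos(ωt + φ) = 6.8×cos(5.17×0.87 + π/2) = 6.644 cm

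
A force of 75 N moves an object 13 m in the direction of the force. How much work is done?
W = Fd = 75×13 = 975.0 J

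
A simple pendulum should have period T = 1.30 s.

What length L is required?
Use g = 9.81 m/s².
T = 2π√(L/g) → L = g(T/2π)² = 9.81×(1.3/2π)² = 0.4199 m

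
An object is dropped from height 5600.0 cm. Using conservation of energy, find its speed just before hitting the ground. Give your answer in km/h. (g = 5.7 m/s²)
mgh = ½mv² → v = √(2gh) = √(2×5.7×56) = 25.27 m/s = 90.96 km/h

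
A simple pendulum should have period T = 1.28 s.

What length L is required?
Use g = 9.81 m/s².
T = 2π√(L/g) → L = g(T/2π)² = 9.81×(1.28/2π)² = 0.4071 m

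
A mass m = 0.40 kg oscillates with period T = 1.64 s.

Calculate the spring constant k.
T = 2π√(m/k) → k = m(2π/T)² = 0.4×(2π/1.64)² = 5.871 N/m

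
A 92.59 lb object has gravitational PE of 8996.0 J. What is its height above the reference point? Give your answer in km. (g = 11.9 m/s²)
PE = mgh → h = PE/(mg) = 8996 J / (42 kg × 11.9 m/s²) = 18 m = 0.018 km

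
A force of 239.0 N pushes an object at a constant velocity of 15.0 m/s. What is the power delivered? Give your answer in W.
P = Fv = 239 N × 15 m/s = 3585 W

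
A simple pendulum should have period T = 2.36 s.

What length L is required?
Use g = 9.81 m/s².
T = 2π√(L/g) → L = g(T/2π)² = 9.81×(2.36/2π)² = 1.384 m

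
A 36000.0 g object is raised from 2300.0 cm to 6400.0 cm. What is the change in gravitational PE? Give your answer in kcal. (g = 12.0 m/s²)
ΔPE = mg(h₂ − h₁) = 36 kg × 12.0 m/s² × (64 − 23) m = 1.771e+04 J = 4.233 kcal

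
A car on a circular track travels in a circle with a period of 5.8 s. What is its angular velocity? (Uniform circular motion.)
ω = 2π/T = 2π/5.8 = 1.0833 rad/s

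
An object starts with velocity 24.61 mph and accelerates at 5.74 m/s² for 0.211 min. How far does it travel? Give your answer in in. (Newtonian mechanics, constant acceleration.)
d = v₀t + ½at² (with unit conversion) = 23590.0 in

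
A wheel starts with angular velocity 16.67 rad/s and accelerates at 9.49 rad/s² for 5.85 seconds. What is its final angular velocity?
ω = ω₀ + αt = 16.67 + 9.49 × 5.85 = 72.19 rad/s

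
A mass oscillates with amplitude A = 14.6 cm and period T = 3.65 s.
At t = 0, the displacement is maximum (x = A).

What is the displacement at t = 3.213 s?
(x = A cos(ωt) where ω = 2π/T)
ω = 2π/T = 2π/3.65 = 1.721 rad/s
x = A cos(ωt) = 14.6×cos(1.721×3.213) = 10.66 cm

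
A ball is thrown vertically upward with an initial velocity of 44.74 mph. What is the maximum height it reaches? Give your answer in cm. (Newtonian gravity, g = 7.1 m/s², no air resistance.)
h_max = v₀²/(2g) (with unit conversion) = 2817.0 cm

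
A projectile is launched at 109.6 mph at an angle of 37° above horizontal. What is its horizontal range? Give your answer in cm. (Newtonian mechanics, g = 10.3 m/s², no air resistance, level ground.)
R = v₀² sin(2θ) / g (with unit conversion) = 22400.0 cm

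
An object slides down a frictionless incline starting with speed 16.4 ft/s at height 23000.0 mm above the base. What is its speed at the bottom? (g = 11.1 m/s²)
½mv₀² + mgh = ½mv² → v = √(v₀² + 2gh) = √(4.999² + 2×11.1×23) = 23.14 m/s = 75.93 ft/s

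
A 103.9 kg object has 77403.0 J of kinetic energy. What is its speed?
KE = ½mv² → v = √(2KE/m) = √(2×77403.0/103.9) = 38.6 m/s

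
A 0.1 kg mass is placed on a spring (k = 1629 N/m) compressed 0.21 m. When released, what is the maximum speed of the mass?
½kx² = ½mv² → v = x√(k/m) = 0.21×√(1629/0.1) = 26.8 m/s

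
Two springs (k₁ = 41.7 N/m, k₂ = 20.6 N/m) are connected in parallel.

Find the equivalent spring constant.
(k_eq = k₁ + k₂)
k_eq = k₁ + k₂ = 41.7 + 20.6 = 62.3 N/m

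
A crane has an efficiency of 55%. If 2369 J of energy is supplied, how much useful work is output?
W_out = η × W_in = 0.55 × 2369 = 1303.0 J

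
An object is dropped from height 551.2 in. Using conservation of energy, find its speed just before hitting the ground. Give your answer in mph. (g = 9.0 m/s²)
mgh = ½mv² → v = √(2gh) = √(2×9.0×14) = 15.87 m/s = 35.51 mph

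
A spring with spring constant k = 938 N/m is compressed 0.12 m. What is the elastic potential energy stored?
PE = ½kx² = ½×938×0.12² = 6.754 J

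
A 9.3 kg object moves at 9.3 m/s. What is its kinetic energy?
KE = ½mv² = ½×9.3×9.3² = 402.1785 J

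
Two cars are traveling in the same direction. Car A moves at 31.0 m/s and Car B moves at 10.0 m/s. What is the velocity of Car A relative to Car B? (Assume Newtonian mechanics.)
v_rel = v_A - v_B = 31.0 - 10.0 = 21.0 m/s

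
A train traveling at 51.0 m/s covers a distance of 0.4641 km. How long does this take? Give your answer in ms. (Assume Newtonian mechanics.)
t = d/v (with unit conversion) = 9100.0 ms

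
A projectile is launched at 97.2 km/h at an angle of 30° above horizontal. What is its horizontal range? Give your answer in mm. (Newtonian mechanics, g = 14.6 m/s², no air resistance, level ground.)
R = v₀² sin(2θ) / g (with unit conversion) = 43240.0 mm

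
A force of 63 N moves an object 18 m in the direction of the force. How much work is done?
W = Fd = 63×18 = 1134.0 J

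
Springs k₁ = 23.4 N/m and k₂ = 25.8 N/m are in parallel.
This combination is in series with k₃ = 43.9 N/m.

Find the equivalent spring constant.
k₁₂ = k₁ + k₂ = 49.2 N/m (parallel)
1/k_eq = 1/k₁₂ + 1/k₃ → k_eq = 23.2 N/m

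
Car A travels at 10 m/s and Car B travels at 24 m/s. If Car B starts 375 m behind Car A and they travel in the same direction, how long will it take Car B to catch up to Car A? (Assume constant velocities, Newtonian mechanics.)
Relative speed: v_rel = 24 - 10 = 14 m/s
Time to catch: t = d₀/v_rel = 375/14 = 26.79 s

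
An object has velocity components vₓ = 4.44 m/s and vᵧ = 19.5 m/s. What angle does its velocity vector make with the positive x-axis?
θ = arctan(vᵧ/vₓ) = arctan(19.5/4.44) = 77.17°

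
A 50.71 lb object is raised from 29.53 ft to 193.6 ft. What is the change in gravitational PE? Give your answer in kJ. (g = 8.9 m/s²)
ΔPE = mg(h₂ − h₁) = 23 kg × 8.9 m/s² × (59.01 − 9.001) m = 1.024e+04 J = 10.24 kJ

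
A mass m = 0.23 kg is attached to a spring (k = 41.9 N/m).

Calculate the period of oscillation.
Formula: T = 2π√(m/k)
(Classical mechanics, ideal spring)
T = 2π√(m/k) = 2π√(0.23/41.9) = 0.4655 s; f = 1/T = 2.148 Hz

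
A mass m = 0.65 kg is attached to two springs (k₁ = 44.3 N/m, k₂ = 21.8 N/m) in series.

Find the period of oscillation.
k_eq = k₁k₂/(k₁+k₂) = 14.61 N/m
T = 2π√(m/k_eq) = 2π√(0.65/14.61) = 1.325 s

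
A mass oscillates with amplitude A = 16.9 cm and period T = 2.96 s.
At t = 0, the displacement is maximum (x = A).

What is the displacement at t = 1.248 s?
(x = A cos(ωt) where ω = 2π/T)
ω = 2π/T = 2π/2.96 = 2.123 rad/s
x = A cos(ωt) = 16.9×cos(2.123×1.248) = -14.89 cm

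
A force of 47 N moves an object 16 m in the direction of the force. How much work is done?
W = Fd = 47×16 = 752.0 J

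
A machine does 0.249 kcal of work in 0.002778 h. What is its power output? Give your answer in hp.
P = W/t = 1042 J / 10 s = 104.2 W = 0.1397 hp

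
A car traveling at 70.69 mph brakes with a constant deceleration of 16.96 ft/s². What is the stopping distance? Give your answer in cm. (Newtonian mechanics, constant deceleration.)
d = v₀² / (2a) (with unit conversion) = 9659.0 cm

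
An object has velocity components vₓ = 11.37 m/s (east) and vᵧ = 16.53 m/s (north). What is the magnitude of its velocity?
|v| = √(vₓ² + vᵧ²) = √(11.37² + 16.53²) = √(402.518) = 20.06 m/s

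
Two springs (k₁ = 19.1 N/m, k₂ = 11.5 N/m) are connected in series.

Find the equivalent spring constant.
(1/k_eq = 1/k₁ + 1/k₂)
1/k_eq = 1/19.1 + 1/11.5 = 0.13931; k_eq = 7.178 N/m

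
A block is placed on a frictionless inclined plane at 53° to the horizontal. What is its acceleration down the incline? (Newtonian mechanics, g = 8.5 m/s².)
a = g sin(θ) = 8.5 × sin(53°) = 8.5 × 0.7986 = 6.79 m/s²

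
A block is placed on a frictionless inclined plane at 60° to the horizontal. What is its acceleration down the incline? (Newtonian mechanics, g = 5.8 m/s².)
a = g sin(θ) = 5.8 × sin(60°) = 5.8 × 0.866 = 5.02 m/s²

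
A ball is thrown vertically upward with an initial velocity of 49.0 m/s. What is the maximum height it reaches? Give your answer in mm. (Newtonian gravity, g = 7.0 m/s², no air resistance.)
h_max = v₀²/(2g) (with unit conversion) = 171500.0 mm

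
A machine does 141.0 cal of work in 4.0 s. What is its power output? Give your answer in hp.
P = W/t = 589.9 J / 4 s = 147.5 W = 0.1978 hp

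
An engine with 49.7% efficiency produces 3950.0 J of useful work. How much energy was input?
W_in = W_out/η = 3950.0/0.497 = 7947.7 J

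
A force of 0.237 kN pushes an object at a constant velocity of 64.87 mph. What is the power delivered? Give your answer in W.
P = Fv = 237 N × 29 m/s = 6873 W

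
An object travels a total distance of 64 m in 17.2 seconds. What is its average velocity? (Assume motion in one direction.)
v_avg = Δd / Δt = 64 / 17.2 = 3.72 m/s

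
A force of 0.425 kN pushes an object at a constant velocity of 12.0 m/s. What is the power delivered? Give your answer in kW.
P = Fv = 425 N × 12 m/s = 5100 W = 5.1 kW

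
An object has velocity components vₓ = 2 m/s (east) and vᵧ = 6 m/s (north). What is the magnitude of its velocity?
|v| = √(vₓ² + vᵧ²) = √(2² + 6²) = √(40) = 6.32 m/s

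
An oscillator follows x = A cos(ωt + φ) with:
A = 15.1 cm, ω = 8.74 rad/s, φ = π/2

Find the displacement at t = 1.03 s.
x = A cos(ωt + φ) = 15.1×cos(8.74×1.03 + π/2) = -6.193 cm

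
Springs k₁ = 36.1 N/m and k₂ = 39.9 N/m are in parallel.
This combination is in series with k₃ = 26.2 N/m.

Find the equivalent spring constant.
k₁₂ = k₁ + k₂ = 76 N/m (parallel)
1/k_eq = 1/k₁₂ + 1/k₃ → k_eq = 19.48 N/m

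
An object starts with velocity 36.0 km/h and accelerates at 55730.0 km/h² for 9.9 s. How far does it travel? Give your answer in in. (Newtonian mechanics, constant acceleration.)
d = v₀t + ½at² (with unit conversion) = 12190.0 in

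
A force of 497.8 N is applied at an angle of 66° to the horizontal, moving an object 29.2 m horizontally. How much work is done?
W = Fd cosθ = 497.8×29.2×cos(66°) = 5912.2 J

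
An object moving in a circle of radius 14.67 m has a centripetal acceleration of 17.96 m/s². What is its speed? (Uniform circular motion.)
v = √(a_c × r) = √(17.96 × 14.67) = 16.23 m/s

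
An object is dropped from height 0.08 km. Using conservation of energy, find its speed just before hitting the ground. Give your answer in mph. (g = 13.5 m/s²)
mgh = ½mv² → v = √(2gh) = √(2×13.5×80) = 46.48 m/s = 104.0 mph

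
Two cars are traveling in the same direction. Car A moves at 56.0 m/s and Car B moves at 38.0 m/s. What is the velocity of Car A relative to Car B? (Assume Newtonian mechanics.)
v_rel = v_A - v_B = 56.0 - 38.0 = 18.0 m/s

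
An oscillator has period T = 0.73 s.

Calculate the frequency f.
f = 1/T = 1/0.73 = 1.37 Hz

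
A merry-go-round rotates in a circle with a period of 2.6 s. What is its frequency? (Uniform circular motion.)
f = 1/T = 1/2.6 = 0.3846 Hz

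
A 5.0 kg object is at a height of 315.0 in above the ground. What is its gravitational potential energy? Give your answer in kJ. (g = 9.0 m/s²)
PE = mgh = 5 kg × 9.0 m/s² × 8.001 m = 360 J = 0.36 kJ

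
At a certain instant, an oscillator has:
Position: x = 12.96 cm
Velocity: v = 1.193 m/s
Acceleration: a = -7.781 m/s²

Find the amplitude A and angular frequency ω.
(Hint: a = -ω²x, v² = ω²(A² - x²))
a = −ω²x → ω = √(|a|/x) = √(7.781/0.1296) = 7.748 rad/s
v² = ω²(A² − x²) → A = √(x² + v²/ω²) = √(0.1296² + 1.193²/7.748²) = 0.2013 m = 20.13 cm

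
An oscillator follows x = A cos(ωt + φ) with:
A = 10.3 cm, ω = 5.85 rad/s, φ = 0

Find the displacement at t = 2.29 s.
x = A cos(ωt + φ) = 10.3×cos(5.85×2.29 + 0) = 6.95 cm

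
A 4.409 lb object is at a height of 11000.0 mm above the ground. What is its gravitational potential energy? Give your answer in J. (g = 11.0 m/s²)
PE = mgh = 2 kg × 11.0 m/s² × 11 m = 242 J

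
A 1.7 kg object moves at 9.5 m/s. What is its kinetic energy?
KE = ½mv² = ½×1.7×9.5² = 76.7125 J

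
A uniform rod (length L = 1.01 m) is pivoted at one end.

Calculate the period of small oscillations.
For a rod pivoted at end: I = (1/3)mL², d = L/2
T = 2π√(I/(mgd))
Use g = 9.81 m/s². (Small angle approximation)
I/m = (1/3)L² = 0.34 m²; d = L/2 = 0.505 m
T = 2π√(I/(mgd)) = 2π√(0.34/(9.81×0.505)) = 1.646 s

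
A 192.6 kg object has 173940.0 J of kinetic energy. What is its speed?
KE = ½mv² → v = √(2KE/m) = √(2×173940.0/192.6) = 42.5 m/s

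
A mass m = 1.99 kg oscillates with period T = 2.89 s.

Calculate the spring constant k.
T = 2π√(m/k) → k = m(2π/T)² = 1.99×(2π/2.89)² = 9.406 N/m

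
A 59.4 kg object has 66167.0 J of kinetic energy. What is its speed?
KE = ½mv² → v = √(2KE/m) = √(2×66167.0/59.4) = 47.2 m/s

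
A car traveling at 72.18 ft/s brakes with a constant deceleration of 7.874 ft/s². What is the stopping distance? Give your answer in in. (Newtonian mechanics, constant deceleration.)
d = v₀² / (2a) (with unit conversion) = 3970.0 in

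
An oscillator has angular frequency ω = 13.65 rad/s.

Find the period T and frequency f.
T = 2π/ω = 2π/13.65 = 0.4603 s; f = ω/2π = 2.172 Hz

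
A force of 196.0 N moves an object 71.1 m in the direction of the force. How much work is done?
W = Fd = 196.0×71.1 = 13936.0 J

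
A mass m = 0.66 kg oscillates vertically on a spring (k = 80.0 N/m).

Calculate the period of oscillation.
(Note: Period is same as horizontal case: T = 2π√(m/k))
T = 2π√(m/k) = 2π√(0.66/80.0) = 0.5707 s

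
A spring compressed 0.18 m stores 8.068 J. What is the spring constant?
PE = ½kx² → k = 2PE/x² = 2×8.068/0.18² = 498.0 N/m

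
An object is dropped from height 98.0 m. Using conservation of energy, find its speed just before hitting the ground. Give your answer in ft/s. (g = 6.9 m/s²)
mgh = ½mv² → v = √(2gh) = √(2×6.9×98) = 36.77 m/s = 120.7 ft/s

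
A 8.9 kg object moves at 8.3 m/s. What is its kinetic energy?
KE = ½mv² = ½×8.9×8.3² = 306.5605 J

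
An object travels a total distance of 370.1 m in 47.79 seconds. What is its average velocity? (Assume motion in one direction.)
v_avg = Δd / Δt = 370.1 / 47.79 = 7.74 m/s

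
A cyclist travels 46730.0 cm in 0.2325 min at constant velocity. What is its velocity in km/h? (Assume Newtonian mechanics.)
v = d/t (with unit conversion) = 120.6 km/h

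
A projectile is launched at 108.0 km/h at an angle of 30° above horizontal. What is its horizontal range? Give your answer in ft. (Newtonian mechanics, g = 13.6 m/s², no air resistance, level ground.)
R = v₀² sin(2θ) / g (with unit conversion) = 188.0 ft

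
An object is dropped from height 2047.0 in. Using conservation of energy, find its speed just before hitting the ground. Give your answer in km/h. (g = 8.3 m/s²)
mgh = ½mv² → v = √(2gh) = √(2×8.3×51.99) = 29.38 m/s = 105.8 km/h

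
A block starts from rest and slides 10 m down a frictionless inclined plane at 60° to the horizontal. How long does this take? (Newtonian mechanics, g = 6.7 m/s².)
a = g sin(θ) = 6.7 × sin(60°) = 5.8 m/s²
t = √(2d/a) = √(2 × 10 / 5.8) = 1.86 s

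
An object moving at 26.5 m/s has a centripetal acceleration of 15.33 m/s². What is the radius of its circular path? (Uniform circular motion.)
r = v²/a_c = 26.5²/15.33 = 45.81 m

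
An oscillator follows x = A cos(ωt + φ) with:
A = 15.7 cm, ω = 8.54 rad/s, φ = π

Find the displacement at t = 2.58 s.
x = A cos(ωt + φ) = 15.7×cos(8.54×2.58 + π) = 15.69 cm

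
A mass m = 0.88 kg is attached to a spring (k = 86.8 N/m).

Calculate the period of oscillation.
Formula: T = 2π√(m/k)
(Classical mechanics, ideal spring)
T = 2π√(m/k) = 2π√(0.88/86.8) = 0.6326 s; f = 1/T = 1.581 Hz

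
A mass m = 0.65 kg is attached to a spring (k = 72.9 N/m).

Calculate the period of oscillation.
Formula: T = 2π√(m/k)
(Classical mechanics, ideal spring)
T = 2π√(m/k) = 2π√(0.65/72.9) = 0.5933 s; f = 1/T = 1.685 Hz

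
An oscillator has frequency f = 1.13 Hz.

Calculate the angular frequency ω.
ω = 2πf = 2π×1.13 = 7.1 rad/s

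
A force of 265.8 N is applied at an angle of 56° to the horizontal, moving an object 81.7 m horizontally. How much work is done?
W = Fd cosθ = 265.8×81.7×cos(56°) = 12143.0 J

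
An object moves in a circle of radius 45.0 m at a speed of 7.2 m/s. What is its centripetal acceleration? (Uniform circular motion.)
a_c = v²/r = 7.2²/45.0 = 51.84/45.0 = 1.15 m/s²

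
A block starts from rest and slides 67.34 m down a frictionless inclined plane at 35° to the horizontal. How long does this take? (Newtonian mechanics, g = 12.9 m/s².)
a = g sin(θ) = 12.9 × sin(35°) = 7.4 m/s²
t = √(2d/a) = √(2 × 67.34 / 7.4) = 4.27 s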